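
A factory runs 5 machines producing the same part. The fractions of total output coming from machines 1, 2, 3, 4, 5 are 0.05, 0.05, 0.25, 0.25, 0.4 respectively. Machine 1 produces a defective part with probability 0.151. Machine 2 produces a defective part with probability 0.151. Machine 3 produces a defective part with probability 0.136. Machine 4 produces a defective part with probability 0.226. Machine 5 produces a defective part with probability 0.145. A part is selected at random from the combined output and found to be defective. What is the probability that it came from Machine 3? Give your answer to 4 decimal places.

Posterior probability ≈ 0.2078

Tabulate prior·likelihood by source: [1] prior 0.05, lik 0.151, product 0.007550; [2] prior 0.05, lik 0.151, product 0.007550; [3] prior 0.25, lik 0.136, product 0.03400; [4] prior 0.25, lik 0.226, product 0.05650; [5] prior 0.4, lik 0.145, product 0.05800.
Normalizing constant = 0.16360; the posterior for Machine 3 is its product over the sum, 0.03400/0.16360 = 0.2078.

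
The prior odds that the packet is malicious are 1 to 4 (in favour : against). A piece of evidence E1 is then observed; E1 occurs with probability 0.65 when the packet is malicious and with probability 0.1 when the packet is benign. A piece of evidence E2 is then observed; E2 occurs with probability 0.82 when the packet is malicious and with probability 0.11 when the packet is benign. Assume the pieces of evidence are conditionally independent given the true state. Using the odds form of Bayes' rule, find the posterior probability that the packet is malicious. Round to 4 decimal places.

Posterior probability ≈ 0.9237

Prior odds = 1/4 = 0.25000. In log-odds, ln(0.25000) = -1.3863.
Add log likelihood ratios: ln(6.5000) + ln(7.4545) = 3.8806.
Posterior log-odds = 2.4943, so posterior odds = exp(2.4943) = 12.114. Converting, P(H|E) = 12.114/13.114 = 0.9237.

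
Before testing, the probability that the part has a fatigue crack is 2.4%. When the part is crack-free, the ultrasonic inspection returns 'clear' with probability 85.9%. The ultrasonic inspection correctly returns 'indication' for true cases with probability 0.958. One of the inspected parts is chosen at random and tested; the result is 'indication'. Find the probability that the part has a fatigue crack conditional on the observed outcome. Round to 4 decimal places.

P(H | E) ≈ 0.1432

Write H for 'the part has a fatigue crack'. Prior odds H:¬H = 0.024/0.976 = 0.024590. For the 'indication' outcome, the likelihood ratio is 0.958/0.141 = 6.7943.
Posterior odds = 0.024590 × 6.7943 = 0.16707, so P(H|E) = 0.16707/(1+0.16707) = 0.1432.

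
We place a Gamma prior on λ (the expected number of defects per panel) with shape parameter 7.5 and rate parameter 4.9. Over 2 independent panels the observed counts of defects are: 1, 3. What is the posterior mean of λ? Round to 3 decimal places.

Posterior mean ≈ 1.667

Total count ∑xᵢ = 4 over n = 2 panels.
Gamma is conjugate to the Poisson likelihood: posterior is Gamma(shape = 7.5+4 = 11.5, rate = 4.9+2 = 6.9).
Posterior mean = shape/rate = 11.5/6.9 = 1.667.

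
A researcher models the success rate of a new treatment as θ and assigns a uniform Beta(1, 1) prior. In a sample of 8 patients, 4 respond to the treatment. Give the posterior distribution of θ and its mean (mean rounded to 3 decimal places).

Observing 4 successes and 4 failures updates Beta(1, 1) by adding the success and failure counts to the two shape parameters: α = 1+4 = 5, β = 1+4 = 5.
Posterior mean = α/(α+β) = 5/10 = 0.500.

Posterior: Beta(5, 5); mean ≈ 0.500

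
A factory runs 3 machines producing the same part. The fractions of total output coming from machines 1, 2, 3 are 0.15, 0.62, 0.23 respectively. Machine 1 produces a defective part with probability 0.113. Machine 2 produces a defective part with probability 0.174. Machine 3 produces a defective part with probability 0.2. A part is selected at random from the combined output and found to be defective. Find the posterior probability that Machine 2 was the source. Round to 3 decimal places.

Posterior probability ≈ 0.632

P(defective|M1) = 0.113; P(defective|M2) = 0.174; P(defective|M3) = 0.2.
Prior × likelihood for each source: 0.15·0.113=0.01695, 0.62·0.174=0.1079, 0.23·0.2=0.04600. Summing gives P(defective) = 0.17083.
P(Machine 2 | defective) = 0.1079 / 0.17083 = 0.632.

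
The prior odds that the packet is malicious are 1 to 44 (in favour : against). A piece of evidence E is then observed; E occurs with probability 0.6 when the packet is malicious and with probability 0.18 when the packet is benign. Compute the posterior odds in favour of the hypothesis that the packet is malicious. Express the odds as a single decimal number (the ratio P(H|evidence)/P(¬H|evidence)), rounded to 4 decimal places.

Posterior odds ≈ 0.0758

Prior odds = 1/44 = 0.022727.
Likelihood ratio for E = 0.6/0.18 = 3.3333.
Posterior odds = prior odds × LR = 0.075758.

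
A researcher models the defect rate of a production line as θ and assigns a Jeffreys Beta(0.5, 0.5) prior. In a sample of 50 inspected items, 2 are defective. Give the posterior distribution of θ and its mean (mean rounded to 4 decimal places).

The binomial likelihood is conjugate to the Beta prior: with 2 successes and 48 failures, the posterior is Beta(0.5+2, 0.5+48) = Beta(2.5, 48.5).
Posterior mean = α/(α+β) = 2.5/51 = 0.0490.

Posterior: Beta(2.5, 48.5); mean ≈ 0.0490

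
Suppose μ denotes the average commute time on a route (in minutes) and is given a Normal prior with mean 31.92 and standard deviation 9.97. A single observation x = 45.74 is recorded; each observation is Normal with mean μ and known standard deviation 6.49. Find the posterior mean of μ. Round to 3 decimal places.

With known σ, the Normal prior is conjugate. Weight on the data is w = (n/σ²)/(n/σ² + 1/τ₀²) = 0.0237416/(0.0237416+0.0100603) = 0.70238.
Posterior mean = w·x̄ + (1−w)·μ₀ = 0.70238·45.74 + 0.29762·31.92 = 41.627.

Posterior mean ≈ 41.627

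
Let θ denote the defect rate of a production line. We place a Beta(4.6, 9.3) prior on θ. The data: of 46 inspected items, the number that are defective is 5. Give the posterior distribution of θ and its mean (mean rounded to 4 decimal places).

Posterior: Beta(9.6, 50.3); mean ≈ 0.1603

Observing 5 successes and 41 failures updates Beta(4.6, 9.3) by adding the success and failure counts to the two shape parameters: α = 4.6+5 = 9.6, β = 9.3+41 = 50.3.
E[θ | data] = 9.6/(9.6+50.3) = 0.1603.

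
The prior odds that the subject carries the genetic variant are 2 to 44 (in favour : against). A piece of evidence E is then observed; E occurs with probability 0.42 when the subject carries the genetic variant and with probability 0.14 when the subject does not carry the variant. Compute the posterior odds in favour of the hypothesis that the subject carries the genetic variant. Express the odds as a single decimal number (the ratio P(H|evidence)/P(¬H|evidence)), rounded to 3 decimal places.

Posterior odds ≈ 0.136

Prior odds = 2/44 = 0.045455. In log-odds, ln(0.045455) = -3.0910.
Add log likelihood ratio: ln(3.0000) = 1.0986.
Posterior log-odds = -1.9924, so posterior odds = exp(-1.9924) = 0.13636.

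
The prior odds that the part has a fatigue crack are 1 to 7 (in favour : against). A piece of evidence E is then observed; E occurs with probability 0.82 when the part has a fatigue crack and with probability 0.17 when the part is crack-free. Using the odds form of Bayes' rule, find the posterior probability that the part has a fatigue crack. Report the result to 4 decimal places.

Posterior probability ≈ 0.4080

Prior odds = 1/7 = 0.14286. In log-odds, ln(0.14286) = -1.9459.
Add log likelihood ratio: ln(4.8235) = 1.5735.
Posterior log-odds = -0.37240, so posterior odds = exp(-0.37240) = 0.68908. Converting, P(H|E) = 0.68908/1.6891 = 0.4080.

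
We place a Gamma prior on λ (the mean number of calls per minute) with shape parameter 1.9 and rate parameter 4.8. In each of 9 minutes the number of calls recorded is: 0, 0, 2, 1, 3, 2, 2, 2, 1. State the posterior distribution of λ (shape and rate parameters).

The Poisson likelihood adds the total count to the shape and the number of exposure periods to the rate. Here ∑xᵢ = 13 and n = 9, so shape 1.9→14.9 and rate 4.8→13.8.

Posterior: Gamma(shape=14.9, rate=13.8)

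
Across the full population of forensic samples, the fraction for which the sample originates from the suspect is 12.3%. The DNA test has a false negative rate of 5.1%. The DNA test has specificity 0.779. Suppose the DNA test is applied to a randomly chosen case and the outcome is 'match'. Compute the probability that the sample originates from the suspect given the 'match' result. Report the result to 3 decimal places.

Let H be the event that the sample originates from the suspect. P(H) = 0.123, so P(¬H) = 0.877. With E the 'match' result, P(E|H) = 0.949 and P(E|¬H) = 0.221.
P(E) = 0.949·0.123 + 0.221·0.877 = 0.11673 + 0.19382 = 0.31054.
By Bayes' theorem, P(H|E) = 0.11673 / 0.31054 = 0.376.

P(H | E) ≈ 0.376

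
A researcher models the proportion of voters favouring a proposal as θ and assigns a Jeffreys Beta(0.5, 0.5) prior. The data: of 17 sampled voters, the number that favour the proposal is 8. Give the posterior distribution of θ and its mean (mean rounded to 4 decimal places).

Posterior: Beta(8.5, 9.5); mean ≈ 0.4722

The binomial likelihood is conjugate to the Beta prior: with 8 successes and 9 failures, the posterior is Beta(0.5+8, 0.5+9) = Beta(8.5, 9.5).
E[θ | data] = 8.5/(8.5+9.5) = 0.4722.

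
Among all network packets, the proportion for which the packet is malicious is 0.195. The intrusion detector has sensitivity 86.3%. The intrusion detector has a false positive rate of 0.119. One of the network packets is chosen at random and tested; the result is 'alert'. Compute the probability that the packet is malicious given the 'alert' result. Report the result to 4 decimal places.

P(H | E) ≈ 0.6373

Let H be the event that the packet is malicious. P(H) = 0.195, so P(¬H) = 0.805. With E the 'alert' result, P(E|H) = 0.863 and P(E|¬H) = 0.119.
P(E) = 0.863·0.195 + 0.119·0.805 = 0.16828 + 0.095795 = 0.26408.
By Bayes' theorem, P(H|E) = 0.16828 / 0.26408 = 0.6373.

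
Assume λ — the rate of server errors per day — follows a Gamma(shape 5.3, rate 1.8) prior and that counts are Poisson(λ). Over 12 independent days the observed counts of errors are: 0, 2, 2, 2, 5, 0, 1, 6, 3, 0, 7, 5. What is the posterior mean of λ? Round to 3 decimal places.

Total count ∑xᵢ = 33 over n = 12 days.
Gamma is conjugate to the Poisson likelihood: posterior is Gamma(shape = 5.3+33 = 38.3, rate = 1.8+12 = 13.8).
Posterior mean = shape/rate = 38.3/13.8 = 2.775.

Posterior mean ≈ 2.775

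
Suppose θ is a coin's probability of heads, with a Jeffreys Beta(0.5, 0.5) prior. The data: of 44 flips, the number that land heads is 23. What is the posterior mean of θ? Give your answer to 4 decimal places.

Posterior mean ≈ 0.5222

The binomial likelihood is conjugate to the Beta prior: with 23 successes and 21 failures, the posterior is Beta(0.5+23, 0.5+21) = Beta(23.5, 21.5).
Posterior mean = α/(α+β) = 23.5/45 = 0.5222.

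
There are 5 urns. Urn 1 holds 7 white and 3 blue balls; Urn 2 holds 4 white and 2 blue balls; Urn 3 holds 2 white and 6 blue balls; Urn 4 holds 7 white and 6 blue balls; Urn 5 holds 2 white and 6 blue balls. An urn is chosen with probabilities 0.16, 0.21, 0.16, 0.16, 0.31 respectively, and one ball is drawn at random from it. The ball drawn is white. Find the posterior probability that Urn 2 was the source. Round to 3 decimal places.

Tabulate prior·likelihood by source: [1] prior 0.16, lik 0.7, product 0.1120; [2] prior 0.21, lik 0.6667, product 0.1400; [3] prior 0.16, lik 0.25, product 0.04000; [4] prior 0.16, lik 0.5385, product 0.08615; [5] prior 0.31, lik 0.25, product 0.07750.
Normalizing constant = 0.45565; the posterior for Urn 2 is its product over the sum, 0.1400/0.45565 = 0.307.

Posterior probability ≈ 0.307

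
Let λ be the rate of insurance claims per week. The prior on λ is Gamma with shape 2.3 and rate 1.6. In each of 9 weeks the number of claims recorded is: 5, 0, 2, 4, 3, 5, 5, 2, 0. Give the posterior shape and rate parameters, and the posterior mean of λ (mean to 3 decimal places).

Total count ∑xᵢ = 26 over n = 9 weeks.
Gamma is conjugate to the Poisson likelihood: posterior is Gamma(shape = 2.3+26 = 28.3, rate = 1.6+9 = 10.6).
E[λ | data] = 28.3/10.6 = 2.670.

Posterior: Gamma(shape=28.3, rate=10.6); mean ≈ 2.670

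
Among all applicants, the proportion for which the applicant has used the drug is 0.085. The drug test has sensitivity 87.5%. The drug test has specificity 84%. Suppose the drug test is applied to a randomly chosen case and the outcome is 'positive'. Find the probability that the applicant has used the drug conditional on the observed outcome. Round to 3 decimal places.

Write H for 'the applicant has used the drug'. Prior odds H:¬H = 0.085/0.915 = 0.092896. For the 'positive' outcome, the likelihood ratio is 0.875/0.16 = 5.4688.
Posterior odds = 0.092896 × 5.4688 = 0.50803, so P(H|E) = 0.50803/(1+0.50803) = 0.337.

P(H | E) ≈ 0.337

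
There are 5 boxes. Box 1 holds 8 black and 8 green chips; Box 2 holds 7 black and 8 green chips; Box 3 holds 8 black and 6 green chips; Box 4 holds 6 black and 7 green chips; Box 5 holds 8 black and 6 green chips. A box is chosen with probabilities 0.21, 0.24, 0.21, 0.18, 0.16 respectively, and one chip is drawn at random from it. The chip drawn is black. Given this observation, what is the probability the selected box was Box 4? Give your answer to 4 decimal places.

P(black|Box 1) = 0.5; P(black|Box 2) = 0.4667; P(black|Box 3) = 0.5714; P(black|Box 4) = 0.4615; P(black|Box 5) = 0.5714.
Prior × likelihood for each source: 0.21·0.5=0.1050, 0.24·0.4667=0.1120, 0.21·0.5714=0.1200, 0.18·0.4615=0.08308, 0.16·0.5714=0.09143. Summing gives P(black) = 0.51151.
P(Box 4 | black) = 0.08308 / 0.51151 = 0.1624.

Posterior probability ≈ 0.1624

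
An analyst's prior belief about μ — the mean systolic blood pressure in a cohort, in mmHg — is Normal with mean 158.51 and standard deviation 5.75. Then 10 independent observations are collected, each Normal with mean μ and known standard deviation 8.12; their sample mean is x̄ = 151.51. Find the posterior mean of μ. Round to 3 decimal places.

With known σ, the Normal prior is conjugate. Weight on the data is w = (n/σ²)/(n/σ² + 1/τ₀²) = 0.151666/(0.151666+0.0302457) = 0.83373.
Posterior mean = w·x̄ + (1−w)·μ₀ = 0.83373·151.51 + 0.16627·158.51 = 152.674.

Posterior mean ≈ 152.674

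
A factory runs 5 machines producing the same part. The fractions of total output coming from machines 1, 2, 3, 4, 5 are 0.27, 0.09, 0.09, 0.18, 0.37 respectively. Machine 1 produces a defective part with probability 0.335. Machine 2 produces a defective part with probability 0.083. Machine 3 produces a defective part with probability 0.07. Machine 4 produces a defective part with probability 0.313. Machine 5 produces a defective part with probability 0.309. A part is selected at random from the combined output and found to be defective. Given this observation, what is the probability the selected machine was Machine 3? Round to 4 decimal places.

P(defective|M1) = 0.335; P(defective|M2) = 0.083; P(defective|M3) = 0.07; P(defective|M4) = 0.313; P(defective|M5) = 0.309.
Prior × likelihood for each source: 0.27·0.335=0.09045, 0.09·0.083=0.007470, 0.09·0.07=0.006300, 0.18·0.313=0.05634, 0.37·0.309=0.1143. Summing gives P(defective) = 0.27489.
P(Machine 3 | defective) = 0.006300 / 0.27489 = 0.0229.

Posterior probability ≈ 0.0229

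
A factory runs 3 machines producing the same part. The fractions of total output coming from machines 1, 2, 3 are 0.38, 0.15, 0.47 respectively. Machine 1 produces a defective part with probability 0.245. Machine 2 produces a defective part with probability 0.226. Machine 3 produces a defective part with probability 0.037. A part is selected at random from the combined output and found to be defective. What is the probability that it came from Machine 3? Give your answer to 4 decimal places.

P(defective|M1) = 0.245; P(defective|M2) = 0.226; P(defective|M3) = 0.037.
Prior × likelihood for each source: 0.38·0.245=0.09310, 0.15·0.226=0.03390, 0.47·0.037=0.01739. Summing gives P(defective) = 0.14439.
P(Machine 3 | defective) = 0.01739 / 0.14439 = 0.1204.

Posterior probability ≈ 0.1204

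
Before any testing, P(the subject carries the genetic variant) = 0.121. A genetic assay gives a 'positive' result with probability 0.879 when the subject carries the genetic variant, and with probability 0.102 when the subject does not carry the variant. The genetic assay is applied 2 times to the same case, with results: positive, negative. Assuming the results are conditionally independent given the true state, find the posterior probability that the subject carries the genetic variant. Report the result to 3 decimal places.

With H the event that the subject carries the genetic variant, the joint likelihood of the observed sequence is P(data|H) = 0.879·0.121 = 0.10636 and P(data|¬H) = 0.102·0.898 = 0.091596.
Bayes: P(H|data) = 0.121·0.10636 / (0.121·0.10636 + 0.879·0.091596) = 0.012869/0.093382 = 0.1378.

Posterior P(H) ≈ 0.138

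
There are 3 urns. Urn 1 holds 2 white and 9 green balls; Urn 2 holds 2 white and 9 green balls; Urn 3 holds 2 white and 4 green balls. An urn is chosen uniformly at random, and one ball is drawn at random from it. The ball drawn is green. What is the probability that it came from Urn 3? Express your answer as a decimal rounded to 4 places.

Tabulate prior·likelihood by source: [1] prior 0.333333, lik 0.8182, product 0.2727; [2] prior 0.333333, lik 0.8182, product 0.2727; [3] prior 0.333333, lik 0.6667, product 0.2222.
Normalizing constant = 0.76768; the posterior for Urn 3 is its product over the sum, 0.2222/0.76768 = 0.2895.

Posterior probability ≈ 0.2895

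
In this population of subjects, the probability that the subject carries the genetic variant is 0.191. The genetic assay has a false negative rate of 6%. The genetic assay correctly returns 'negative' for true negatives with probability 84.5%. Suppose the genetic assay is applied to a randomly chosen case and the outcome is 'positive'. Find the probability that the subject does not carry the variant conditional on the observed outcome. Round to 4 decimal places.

P(¬H | E) ≈ 0.4112

Let H be the event that the subject carries the genetic variant. P(H) = 0.191, so P(¬H) = 0.809. With E the 'positive' result, P(E|H) = 0.94 and P(E|¬H) = 0.155.
P(E) = 0.94·0.191 + 0.155·0.809 = 0.17954 + 0.12539 = 0.30493.
By Bayes' theorem, P(H|E) = 0.17954 / 0.30493 = 0.5888. Hence P(¬H|E) = 1 − 0.5888 = 0.4112.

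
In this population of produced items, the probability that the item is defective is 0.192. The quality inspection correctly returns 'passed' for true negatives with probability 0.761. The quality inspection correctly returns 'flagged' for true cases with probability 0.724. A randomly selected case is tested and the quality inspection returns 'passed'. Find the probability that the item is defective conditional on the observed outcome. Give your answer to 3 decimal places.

P(H | E) ≈ 0.079

Write H for 'the item is defective'. Prior odds H:¬H = 0.192/0.808 = 0.23762. For the 'passed' outcome, the likelihood ratio is 0.276/0.761 = 0.36268.
Posterior odds = 0.23762 × 0.36268 = 0.086182, so P(H|E) = 0.086182/(1+0.086182) = 0.079.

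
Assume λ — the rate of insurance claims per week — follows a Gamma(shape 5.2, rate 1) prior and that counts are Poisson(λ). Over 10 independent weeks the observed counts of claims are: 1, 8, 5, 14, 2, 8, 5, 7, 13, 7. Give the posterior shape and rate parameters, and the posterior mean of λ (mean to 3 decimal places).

The Poisson likelihood adds the total count to the shape and the number of exposure periods to the rate. Here ∑xᵢ = 70 and n = 10, so shape 5.2→75.2 and rate 1→11.
Posterior mean = shape/rate = 75.2/11 = 6.836.

Posterior: Gamma(shape=75.2, rate=11); mean ≈ 6.836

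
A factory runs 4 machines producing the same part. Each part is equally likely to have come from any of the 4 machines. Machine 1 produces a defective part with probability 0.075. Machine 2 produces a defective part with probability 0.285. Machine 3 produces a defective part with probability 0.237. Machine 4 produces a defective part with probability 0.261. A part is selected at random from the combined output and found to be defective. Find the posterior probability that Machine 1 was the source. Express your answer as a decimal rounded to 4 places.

Posterior probability ≈ 0.0874

P(defective|M1) = 0.075; P(defective|M2) = 0.285; P(defective|M3) = 0.237; P(defective|M4) = 0.261.
Prior × likelihood for each source: 0.25·0.075=0.01875, 0.25·0.285=0.07125, 0.25·0.237=0.05925, 0.25·0.261=0.06525. Summing gives P(defective) = 0.21450.
P(Machine 1 | defective) = 0.01875 / 0.21450 = 0.0874.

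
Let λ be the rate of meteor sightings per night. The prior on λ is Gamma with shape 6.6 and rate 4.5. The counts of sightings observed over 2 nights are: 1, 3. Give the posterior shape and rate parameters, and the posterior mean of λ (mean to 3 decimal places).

The Poisson likelihood adds the total count to the shape and the number of exposure periods to the rate. Here ∑xᵢ = 4 and n = 2, so shape 6.6→10.6 and rate 4.5→6.5.
E[λ | data] = 10.6/6.5 = 1.631.

Posterior: Gamma(shape=10.6, rate=6.5); mean ≈ 1.631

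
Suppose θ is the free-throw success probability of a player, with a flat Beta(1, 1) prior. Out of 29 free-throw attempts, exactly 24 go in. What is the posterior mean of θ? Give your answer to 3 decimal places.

Posterior mean ≈ 0.806

The binomial likelihood is conjugate to the Beta prior: with 24 successes and 5 failures, the posterior is Beta(1+24, 1+5) = Beta(25, 6).
Posterior mean = α/(α+β) = 25/31 = 0.806.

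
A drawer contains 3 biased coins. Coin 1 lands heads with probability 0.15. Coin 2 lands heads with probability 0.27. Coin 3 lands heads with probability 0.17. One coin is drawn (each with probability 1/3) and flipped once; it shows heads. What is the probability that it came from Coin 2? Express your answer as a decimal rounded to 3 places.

Posterior probability ≈ 0.458

Tabulate prior·likelihood by source: [1] prior 0.333333, lik 0.15, product 0.05000; [2] prior 0.333333, lik 0.27, product 0.09000; [3] prior 0.333333, lik 0.17, product 0.05667.
Normalizing constant = 0.19667; the posterior for Coin 2 is its product over the sum, 0.09000/0.19667 = 0.458.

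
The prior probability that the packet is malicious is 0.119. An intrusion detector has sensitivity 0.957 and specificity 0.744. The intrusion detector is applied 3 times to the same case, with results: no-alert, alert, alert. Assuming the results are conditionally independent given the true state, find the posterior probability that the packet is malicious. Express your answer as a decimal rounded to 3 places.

Posterior P(H) ≈ 0.098

With H the event that the packet is malicious, the joint likelihood of the observed sequence is P(data|H) = 0.043·0.957·0.957 = 0.039382 and P(data|¬H) = 0.744·0.256·0.256 = 0.048759.
Bayes: P(H|data) = 0.119·0.039382 / (0.119·0.039382 + 0.881·0.048759) = 0.0046864/0.047643 = 0.0984.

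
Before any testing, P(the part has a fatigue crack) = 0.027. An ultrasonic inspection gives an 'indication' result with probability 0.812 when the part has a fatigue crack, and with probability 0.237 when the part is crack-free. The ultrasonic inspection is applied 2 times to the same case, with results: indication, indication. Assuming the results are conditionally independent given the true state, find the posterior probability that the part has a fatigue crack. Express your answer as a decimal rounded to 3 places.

Let H be the event that the part has a fatigue crack; start with P(H) = 0.027. P('indication'|H) = 0.812, P('indication'|¬H) = 0.237.
Update on result 1 ('indication'): P(H) ← 0.812·0.0270 / (0.812·0.0270 + 0.237·0.9730) = 0.021924/0.25252 = 0.0868.
Update on result 2 ('indication'): P(H) ← 0.812·0.0868 / (0.812·0.0868 + 0.237·0.9132) = 0.070497/0.28692 = 0.2457.

Posterior P(H) ≈ 0.246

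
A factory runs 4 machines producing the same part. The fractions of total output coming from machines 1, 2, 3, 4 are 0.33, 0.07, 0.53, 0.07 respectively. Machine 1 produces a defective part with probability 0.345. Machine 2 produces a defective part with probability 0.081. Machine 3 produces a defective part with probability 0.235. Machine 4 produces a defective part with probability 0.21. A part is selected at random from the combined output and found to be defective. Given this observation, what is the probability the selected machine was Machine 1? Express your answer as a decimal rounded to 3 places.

P(defective|M1) = 0.345; P(defective|M2) = 0.081; P(defective|M3) = 0.235; P(defective|M4) = 0.21.
Prior × likelihood for each source: 0.33·0.345=0.1138, 0.07·0.081=0.005670, 0.53·0.235=0.1245, 0.07·0.21=0.01470. Summing gives P(defective) = 0.25877.
P(Machine 1 | defective) = 0.1138 / 0.25877 = 0.440.

Posterior probability ≈ 0.440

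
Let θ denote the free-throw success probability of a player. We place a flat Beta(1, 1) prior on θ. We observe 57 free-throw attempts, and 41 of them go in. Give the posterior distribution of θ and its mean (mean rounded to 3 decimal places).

Observing 41 successes and 16 failures updates Beta(1, 1) by adding the success and failure counts to the two shape parameters: α = 1+41 = 42, β = 1+16 = 17.
Posterior mean = α/(α+β) = 42/59 = 0.712.

Posterior: Beta(42, 17); mean ≈ 0.712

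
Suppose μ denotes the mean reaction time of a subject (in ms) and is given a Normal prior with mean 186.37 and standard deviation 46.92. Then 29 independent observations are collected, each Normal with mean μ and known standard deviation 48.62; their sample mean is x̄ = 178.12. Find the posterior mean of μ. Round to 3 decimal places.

Prior precision 1/τ₀² = 1/46.92² = 0.00045424; data precision n/σ² = 29/48.62² = 0.0122678.
Posterior precision = 0.00045424 + 0.0122678 = 0.0127221.
Posterior mean = (0.00045424·186.37 + 0.0122678·178.12) / 0.0127221 = 178.415.

Posterior mean ≈ 178.415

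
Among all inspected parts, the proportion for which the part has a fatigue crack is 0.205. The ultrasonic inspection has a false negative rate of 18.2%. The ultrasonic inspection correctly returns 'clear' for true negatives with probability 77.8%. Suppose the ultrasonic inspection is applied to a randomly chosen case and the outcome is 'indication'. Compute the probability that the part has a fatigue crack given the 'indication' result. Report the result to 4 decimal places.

Write H for 'the part has a fatigue crack'. Prior odds H:¬H = 0.205/0.795 = 0.25786. For the 'indication' outcome, the likelihood ratio is 0.818/0.222 = 3.6847.
Posterior odds = 0.25786 × 3.6847 = 0.95014, so P(H|E) = 0.95014/(1+0.95014) = 0.4872.

P(H | E) ≈ 0.4872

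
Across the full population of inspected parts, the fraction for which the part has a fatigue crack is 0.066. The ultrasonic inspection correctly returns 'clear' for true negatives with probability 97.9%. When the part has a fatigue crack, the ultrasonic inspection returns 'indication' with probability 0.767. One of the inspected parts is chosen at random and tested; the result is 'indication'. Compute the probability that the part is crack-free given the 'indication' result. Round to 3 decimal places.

Write H for 'the part has a fatigue crack'. Prior odds H:¬H = 0.066/0.934 = 0.070664. For the 'indication' outcome, the likelihood ratio is 0.767/0.021 = 36.524.
Posterior odds = 0.070664 × 36.524 = 2.5809, so P(H|E) = 2.5809/(1+2.5809) = 0.721. Then P(¬H|E) = 1 − 0.721 = 0.279.

P(¬H | E) ≈ 0.279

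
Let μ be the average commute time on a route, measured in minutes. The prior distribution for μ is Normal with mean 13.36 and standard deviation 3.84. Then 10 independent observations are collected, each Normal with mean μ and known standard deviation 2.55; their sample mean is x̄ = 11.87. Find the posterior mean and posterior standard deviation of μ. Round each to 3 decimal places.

Prior precision 1/τ₀² = 1/3.84² = 0.0678168; data precision n/σ² = 10/2.55² = 1.53787.
Posterior precision = 0.0678168 + 1.53787 = 1.60569, giving posterior SD = 1/√1.60569 = 0.789.
Posterior mean = (0.0678168·13.36 + 1.53787·11.87) / 1.60569 = 11.933.

Posterior mean ≈ 11.933; posterior SD ≈ 0.789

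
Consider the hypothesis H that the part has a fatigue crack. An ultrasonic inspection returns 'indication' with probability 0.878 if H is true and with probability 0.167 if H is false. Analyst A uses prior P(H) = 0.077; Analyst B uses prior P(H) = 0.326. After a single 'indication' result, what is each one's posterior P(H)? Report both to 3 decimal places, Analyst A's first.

Analyst A: 0.305; Analyst B: 0.718

The likelihood ratio for an 'indication' result is 0.878/0.167 = 5.2575.
Analyst A: prior odds 0.077/0.923 = 0.083424; posterior odds 0.43860; posterior probability 0.305.
Analyst B: prior odds 0.326/0.674 = 0.48368; posterior odds 2.5429; posterior probability 0.718.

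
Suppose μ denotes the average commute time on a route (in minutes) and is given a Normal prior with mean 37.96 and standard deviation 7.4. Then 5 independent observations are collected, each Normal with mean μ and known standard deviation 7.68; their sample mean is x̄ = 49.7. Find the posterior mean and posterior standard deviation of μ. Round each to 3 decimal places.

Posterior mean ≈ 47.619; posterior SD ≈ 3.115

Prior precision 1/τ₀² = 1/7.4² = 0.0182615; data precision n/σ² = 5/7.68² = 0.0847711.
Posterior precision = 0.0182615 + 0.0847711 = 0.103033, giving posterior SD = 1/√0.103033 = 3.115.
Posterior mean = (0.0182615·37.96 + 0.0847711·49.7) / 0.103033 = 47.619.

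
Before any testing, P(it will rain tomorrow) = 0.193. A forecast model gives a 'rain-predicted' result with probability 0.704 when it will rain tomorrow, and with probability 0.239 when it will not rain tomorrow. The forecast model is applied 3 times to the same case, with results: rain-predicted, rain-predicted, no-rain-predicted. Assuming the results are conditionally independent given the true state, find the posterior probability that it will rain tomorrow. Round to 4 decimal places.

Let H be the event that it will rain tomorrow; start with P(H) = 0.193. P('rain-predicted'|H) = 0.704, P('rain-predicted'|¬H) = 0.239.
Update on result 1 ('rain-predicted'): P(H) ← 0.704·0.1930 / (0.704·0.1930 + 0.239·0.8070) = 0.13587/0.32874 = 0.4133.
Update on result 2 ('rain-predicted'): P(H) ← 0.704·0.4133 / (0.704·0.4133 + 0.239·0.5867) = 0.29097/0.43119 = 0.6748.
Update on result 3 ('no-rain-predicted'): P(H) ← 0.296·0.6748 / (0.296·0.6748 + 0.761·0.3252) = 0.19974/0.44722 = 0.4466.

Posterior P(H) ≈ 0.4466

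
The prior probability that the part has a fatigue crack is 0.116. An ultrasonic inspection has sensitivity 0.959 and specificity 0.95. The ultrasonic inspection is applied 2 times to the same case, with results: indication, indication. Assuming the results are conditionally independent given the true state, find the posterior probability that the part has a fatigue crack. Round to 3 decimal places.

Posterior P(H) ≈ 0.980

Let H be the event that the part has a fatigue crack; start with P(H) = 0.116. P('indication'|H) = 0.959, P('indication'|¬H) = 0.05.
Update on result 1 ('indication'): P(H) ← 0.959·0.1160 / (0.959·0.1160 + 0.05·0.8840) = 0.11124/0.15544 = 0.7157.
Update on result 2 ('indication'): P(H) ← 0.959·0.7157 / (0.959·0.7157 + 0.05·0.2843) = 0.68631/0.70053 = 0.9797.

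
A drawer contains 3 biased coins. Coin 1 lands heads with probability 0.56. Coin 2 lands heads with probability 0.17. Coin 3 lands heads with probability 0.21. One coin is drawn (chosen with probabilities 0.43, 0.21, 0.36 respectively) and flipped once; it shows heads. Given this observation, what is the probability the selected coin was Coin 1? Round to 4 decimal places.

Posterior probability ≈ 0.6839

P(heads|C1) = 0.56; P(heads|C2) = 0.17; P(heads|C3) = 0.21.
Prior × likelihood for each source: 0.43·0.56=0.2408, 0.21·0.17=0.03570, 0.36·0.21=0.07560. Summing gives P(heads) = 0.35210.
P(Coin 1 | heads) = 0.2408 / 0.35210 = 0.6839.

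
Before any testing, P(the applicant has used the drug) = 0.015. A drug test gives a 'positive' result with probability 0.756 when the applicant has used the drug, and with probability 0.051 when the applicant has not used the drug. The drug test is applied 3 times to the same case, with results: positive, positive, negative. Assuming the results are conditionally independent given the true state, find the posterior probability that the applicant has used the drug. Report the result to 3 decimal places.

Let H be the event that the applicant has used the drug; start with P(H) = 0.015. P('positive'|H) = 0.756, P('positive'|¬H) = 0.051.
Update on result 1 ('positive'): P(H) ← 0.756·0.0150 / (0.756·0.0150 + 0.051·0.9850) = 0.011340/0.061575 = 0.1842.
Update on result 2 ('positive'): P(H) ← 0.756·0.1842 / (0.756·0.1842 + 0.051·0.8158) = 0.13923/0.18084 = 0.7699.
Update on result 3 ('negative'): P(H) ← 0.244·0.7699 / (0.244·0.7699 + 0.949·0.2301) = 0.18786/0.40621 = 0.4625.

Posterior P(H) ≈ 0.462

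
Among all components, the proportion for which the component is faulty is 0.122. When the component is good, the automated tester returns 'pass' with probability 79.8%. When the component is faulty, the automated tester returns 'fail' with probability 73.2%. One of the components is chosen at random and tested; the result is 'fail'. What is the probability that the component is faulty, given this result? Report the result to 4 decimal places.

Write H for 'the component is faulty'. Prior odds H:¬H = 0.122/0.878 = 0.13895. For the 'fail' outcome, the likelihood ratio is 0.732/0.202 = 3.6238.
Posterior odds = 0.13895 × 3.6238 = 0.50353, so P(H|E) = 0.50353/(1+0.50353) = 0.3349.

P(H | E) ≈ 0.3349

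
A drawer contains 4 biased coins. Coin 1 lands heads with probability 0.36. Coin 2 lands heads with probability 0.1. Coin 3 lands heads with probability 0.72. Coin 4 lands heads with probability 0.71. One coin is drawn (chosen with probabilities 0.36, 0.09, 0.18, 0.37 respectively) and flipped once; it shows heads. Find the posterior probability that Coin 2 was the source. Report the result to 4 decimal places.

Posterior probability ≈ 0.0170

Tabulate prior·likelihood by source: [1] prior 0.36, lik 0.36, product 0.1296; [2] prior 0.09, lik 0.1, product 0.009000; [3] prior 0.18, lik 0.72, product 0.1296; [4] prior 0.37, lik 0.71, product 0.2627.
Normalizing constant = 0.53090; the posterior for Coin 2 is its product over the sum, 0.009000/0.53090 = 0.0170.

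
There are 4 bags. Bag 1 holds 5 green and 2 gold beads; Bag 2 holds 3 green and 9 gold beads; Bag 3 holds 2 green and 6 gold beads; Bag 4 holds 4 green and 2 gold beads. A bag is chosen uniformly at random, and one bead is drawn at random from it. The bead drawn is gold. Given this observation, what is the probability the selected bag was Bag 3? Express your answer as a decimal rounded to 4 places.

P(gold|Bag 1) = 0.2857; P(gold|Bag 2) = 0.75; P(gold|Bag 3) = 0.75; P(gold|Bag 4) = 0.3333.
Prior × likelihood for each source: 0.25·0.2857=0.07143, 0.25·0.75=0.1875, 0.25·0.75=0.1875, 0.25·0.3333=0.08333. Summing gives P(gold) = 0.52976.
P(Bag 3 | gold) = 0.1875 / 0.52976 = 0.3539.

Posterior probability ≈ 0.3539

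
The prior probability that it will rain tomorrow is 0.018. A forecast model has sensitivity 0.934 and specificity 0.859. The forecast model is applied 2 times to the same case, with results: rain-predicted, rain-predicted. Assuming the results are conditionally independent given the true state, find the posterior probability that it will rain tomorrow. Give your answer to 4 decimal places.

Posterior P(H) ≈ 0.4458

Let H be the event that it will rain tomorrow; start with P(H) = 0.018. P('rain-predicted'|H) = 0.934, P('rain-predicted'|¬H) = 0.141.
Update on result 1 ('rain-predicted'): P(H) ← 0.934·0.0180 / (0.934·0.0180 + 0.141·0.9820) = 0.016812/0.15527 = 0.1083.
Update on result 2 ('rain-predicted'): P(H) ← 0.934·0.1083 / (0.934·0.1083 + 0.141·0.8917) = 0.10113/0.22686 = 0.4458.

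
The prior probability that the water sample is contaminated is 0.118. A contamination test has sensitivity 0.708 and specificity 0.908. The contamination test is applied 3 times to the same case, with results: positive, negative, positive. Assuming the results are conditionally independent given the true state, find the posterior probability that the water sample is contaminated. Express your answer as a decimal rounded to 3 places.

With H the event that the water sample is contaminated, the joint likelihood of the observed sequence is P(data|H) = 0.708·0.292·0.708 = 0.14637 and P(data|¬H) = 0.092·0.908·0.092 = 0.0076853.
Bayes: P(H|data) = 0.118·0.14637 / (0.118·0.14637 + 0.882·0.0076853) = 0.017272/0.024050 = 0.7182.

Posterior P(H) ≈ 0.718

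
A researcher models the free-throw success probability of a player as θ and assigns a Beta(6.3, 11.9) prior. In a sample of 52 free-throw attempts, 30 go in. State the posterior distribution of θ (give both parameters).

Posterior: Beta(36.3, 33.9)

The binomial likelihood is conjugate to the Beta prior: with 30 successes and 22 failures, the posterior is Beta(6.3+30, 11.9+22) = Beta(36.3, 33.9).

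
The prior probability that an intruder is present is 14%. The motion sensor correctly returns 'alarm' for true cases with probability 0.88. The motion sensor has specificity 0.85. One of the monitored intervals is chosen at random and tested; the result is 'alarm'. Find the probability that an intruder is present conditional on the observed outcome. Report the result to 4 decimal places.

Write H for 'an intruder is present'. Prior odds H:¬H = 0.14/0.86 = 0.16279. For the 'alarm' outcome, the likelihood ratio is 0.88/0.15 = 5.8667.
Posterior odds = 0.16279 × 5.8667 = 0.95504, so P(H|E) = 0.95504/(1+0.95504) = 0.4885.

P(H | E) ≈ 0.4885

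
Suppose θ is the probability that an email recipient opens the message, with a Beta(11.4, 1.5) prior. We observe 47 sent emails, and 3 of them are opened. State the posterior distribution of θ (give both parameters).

Posterior: Beta(14.4, 45.5)

The binomial likelihood is conjugate to the Beta prior: with 3 successes and 44 failures, the posterior is Beta(11.4+3, 1.5+44) = Beta(14.4, 45.5).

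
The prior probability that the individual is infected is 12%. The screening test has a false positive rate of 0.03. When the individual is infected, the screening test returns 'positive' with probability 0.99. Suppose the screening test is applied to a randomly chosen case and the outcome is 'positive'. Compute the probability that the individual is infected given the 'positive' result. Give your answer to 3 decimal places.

Let H be the event that the individual is infected. P(H) = 0.12, so P(¬H) = 0.88. With E the 'positive' result, P(E|H) = 0.99 and P(E|¬H) = 0.03.
P(E) = 0.99·0.12 + 0.03·0.88 = 0.11880 + 0.026400 = 0.14520.
By Bayes' theorem, P(H|E) = 0.11880 / 0.14520 = 0.818.

P(H | E) ≈ 0.818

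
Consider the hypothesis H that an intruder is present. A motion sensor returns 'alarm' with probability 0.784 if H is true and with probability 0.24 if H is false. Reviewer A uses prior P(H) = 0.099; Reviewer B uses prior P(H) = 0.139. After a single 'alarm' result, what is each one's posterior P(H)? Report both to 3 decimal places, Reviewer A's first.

Reviewer A: 0.264; Reviewer B: 0.345

The likelihood ratio for an 'alarm' result is 0.784/0.24 = 3.2667.
Reviewer A: prior odds 0.099/0.901 = 0.10988; posterior odds 0.35893; posterior probability 0.264.
Reviewer B: prior odds 0.139/0.861 = 0.16144; posterior odds 0.52737; posterior probability 0.345.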